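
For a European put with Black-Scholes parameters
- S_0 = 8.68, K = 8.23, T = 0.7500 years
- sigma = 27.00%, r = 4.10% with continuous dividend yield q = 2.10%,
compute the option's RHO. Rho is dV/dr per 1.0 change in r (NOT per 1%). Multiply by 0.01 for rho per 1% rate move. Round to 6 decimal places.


Answer: Rho = -2.577250

Derivation:
d1 = 0.4087341137; d2 = 0.1749072547
phi(d1) = 0.3669717824; exp(-qT) = 0.9843733826; exp(-rT) = 0.9697179723
N(-d2) = 0.4305762549
Rho = -K*T*exp(-rT)*N(-d2) = -8.2300 * 0.7500 * 0.9697179723 * 0.4305762549 = -2.577250


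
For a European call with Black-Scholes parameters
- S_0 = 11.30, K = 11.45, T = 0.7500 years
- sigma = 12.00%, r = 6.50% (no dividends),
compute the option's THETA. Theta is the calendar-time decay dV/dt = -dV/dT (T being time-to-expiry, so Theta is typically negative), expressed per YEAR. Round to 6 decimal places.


Answer: Theta = -0.724340

Derivation:
d1 = 0.3941666101; d2 = 0.2902435616
phi(d1) = 0.3691241685; exp(-qT) = 1.0000000000; exp(-rT) = 0.9524192047
Theta = -S*exp(-qT)*phi(d1)*sigma/(2*sqrt(T)) - r*K*exp(-rT)*N(d2) + q*S*exp(-qT)*N(d1)
N(d1) = 0.6532709822; N(d2) = 0.6141850438; sqrt(T) = 0.8660254038
Term 1 = -11.3000 * 1.0000000000 * 0.3691241685 * 0.1200 / (2 * 0.8660254038) = -0.2889825000
Term 2 = -0.0650 * 11.4500 * 0.9524192047 * 0.6141850438 = -0.4353576938
Term 3 = 0 (no dividend yield, q = 0)
Theta = -0.2889825000 + (-0.4353576938) + (0.0000000000) = -0.724340


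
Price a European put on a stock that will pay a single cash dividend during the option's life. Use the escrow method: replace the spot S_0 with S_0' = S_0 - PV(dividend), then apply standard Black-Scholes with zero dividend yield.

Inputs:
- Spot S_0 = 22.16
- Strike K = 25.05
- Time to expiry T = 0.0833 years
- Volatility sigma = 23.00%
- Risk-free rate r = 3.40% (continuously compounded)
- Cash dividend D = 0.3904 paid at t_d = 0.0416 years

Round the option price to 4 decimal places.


PV(D) = D * exp(-r * t_d) = 0.3904 * 0.99858660 = 0.38984821
S_0' = S_0 - PV(D) = 22.1600 - 0.38984821 = 21.77015179
d1 = (ln(S_0'/K) + (r + sigma^2/2)*T) / (sigma*sqrt(T)) = -2.03818044
d2 = d1 - sigma*sqrt(T) = -2.10456244
exp(-rT) = 0.99717181
N(-d1) = 0.97923405; N(-d2) = 0.98233529
P = K * exp(-rT) * N(-d2) - S_0' * N(-d1) = 25.0500 * 0.99717181 * 0.98233529 - 21.77015179 * 0.97923405 = 3.2198

Answer: Price = 3.2198


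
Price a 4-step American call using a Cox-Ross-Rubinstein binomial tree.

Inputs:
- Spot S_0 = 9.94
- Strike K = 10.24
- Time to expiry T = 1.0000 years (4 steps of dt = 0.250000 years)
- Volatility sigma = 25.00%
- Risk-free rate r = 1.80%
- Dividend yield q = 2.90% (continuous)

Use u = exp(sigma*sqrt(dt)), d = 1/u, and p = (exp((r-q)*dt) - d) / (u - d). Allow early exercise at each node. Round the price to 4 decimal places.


dt = T/N = 0.250000
u = exp(sigma*sqrt(dt)) = 1.133148; d = 1/u = 0.882497
p = (exp((r-q)*dt) - d) / (u - d) = 0.457834
Discount per step: exp(-r*dt) = 0.995510
Stock lattice S(k, i) with i counting down-moves:
  k=0: S(0,0) = 9.9400
  k=1: S(1,0) = 11.2635; S(1,1) = 8.7720
  k=2: S(2,0) = 12.7632; S(2,1) = 9.9400; S(2,2) = 7.7413
  k=3: S(3,0) = 14.4626; S(3,1) = 11.2635; S(3,2) = 8.7720; S(3,3) = 6.8317
  k=4: S(4,0) = 16.3883; S(4,1) = 12.7632; S(4,2) = 9.9400; S(4,3) = 7.7413; S(4,4) = 6.0289
Terminal payoffs V(N, i) = max(S_T - K, 0):
  V(4,0) = 6.148289; V(4,1) = 2.523213; V(4,2) = 0.000000; V(4,3) = 0.000000; V(4,4) = 0.000000
Backward induction: V(k, i) = exp(-r*dt) * [p * V(k+1, i) + (1-p) * V(k+1, i+1)]; then take max(V_cont, immediate exercise) for American.
  V(3,0) = exp(-r*dt) * [p*6.148289 + (1-p)*2.523213] = 4.164116; exercise = 4.222615; V(3,0) = max -> 4.222615
  V(3,1) = exp(-r*dt) * [p*2.523213 + (1-p)*0.000000] = 1.150026; exercise = 1.023496; V(3,1) = max -> 1.150026
  V(3,2) = exp(-r*dt) * [p*0.000000 + (1-p)*0.000000] = 0.000000; exercise = 0.000000; V(3,2) = max -> 0.000000
  V(3,3) = exp(-r*dt) * [p*0.000000 + (1-p)*0.000000] = 0.000000; exercise = 0.000000; V(3,3) = max -> 0.000000
  V(2,0) = exp(-r*dt) * [p*4.222615 + (1-p)*1.150026] = 2.545283; exercise = 2.523213; V(2,0) = max -> 2.545283
  V(2,1) = exp(-r*dt) * [p*1.150026 + (1-p)*0.000000] = 0.524158; exercise = 0.000000; V(2,1) = max -> 0.524158
  V(2,2) = exp(-r*dt) * [p*0.000000 + (1-p)*0.000000] = 0.000000; exercise = 0.000000; V(2,2) = max -> 0.000000
  V(1,0) = exp(-r*dt) * [p*2.545283 + (1-p)*0.524158] = 1.442990; exercise = 1.023496; V(1,0) = max -> 1.442990
  V(1,1) = exp(-r*dt) * [p*0.524158 + (1-p)*0.000000] = 0.238900; exercise = 0.000000; V(1,1) = max -> 0.238900
  V(0,0) = exp(-r*dt) * [p*1.442990 + (1-p)*0.238900] = 0.786626; exercise = 0.000000; V(0,0) = max -> 0.786626

Answer: Price = V(0,0) = 0.7866


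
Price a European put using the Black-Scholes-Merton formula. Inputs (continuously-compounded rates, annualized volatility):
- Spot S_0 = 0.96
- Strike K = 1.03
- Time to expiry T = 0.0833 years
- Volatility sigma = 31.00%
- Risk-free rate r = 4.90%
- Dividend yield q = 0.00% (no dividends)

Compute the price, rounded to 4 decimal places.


d1 = (ln(S/K) + (r - q + 0.5*sigma^2) * T) / (sigma * sqrt(T)) = -0.69627319
d2 = d1 - sigma * sqrt(T) = -0.78574458
exp(-rT) = 0.99592662; exp(-qT) = 1.00000000
P = K * exp(-rT) * N(-d2) - S_0 * exp(-qT) * N(-d1)
N(-d1) = 0.75687112; N(-d2) = 0.78399143
P = 1.0300 * 0.99592662 * 0.78399143 - 0.9600 * 1.00000000 * 0.75687112 = 0.0776

Answer: Price = 0.0776


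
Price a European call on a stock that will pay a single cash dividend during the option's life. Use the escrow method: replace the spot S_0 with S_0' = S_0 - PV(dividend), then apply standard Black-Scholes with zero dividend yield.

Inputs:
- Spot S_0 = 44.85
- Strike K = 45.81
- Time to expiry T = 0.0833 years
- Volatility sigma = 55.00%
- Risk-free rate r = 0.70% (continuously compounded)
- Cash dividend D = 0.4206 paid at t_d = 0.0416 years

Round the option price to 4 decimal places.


PV(D) = D * exp(-r * t_d) = 0.4206 * 0.99970884 = 0.42047754
S_0' = S_0 - PV(D) = 44.8500 - 0.42047754 = 44.42952246
d1 = (ln(S_0'/K) + (r + sigma^2/2)*T) / (sigma*sqrt(T)) = -0.10971439
d2 = d1 - sigma*sqrt(T) = -0.26845395
exp(-rT) = 0.99941707
N(d1) = 0.45631795; N(d2) = 0.39417496
C = S_0' * N(d1) - K * exp(-rT) * N(d2) = 44.42952246 * 0.45631795 - 45.8100 * 0.99941707 * 0.39417496 = 2.2274

Answer: Price = 2.2274


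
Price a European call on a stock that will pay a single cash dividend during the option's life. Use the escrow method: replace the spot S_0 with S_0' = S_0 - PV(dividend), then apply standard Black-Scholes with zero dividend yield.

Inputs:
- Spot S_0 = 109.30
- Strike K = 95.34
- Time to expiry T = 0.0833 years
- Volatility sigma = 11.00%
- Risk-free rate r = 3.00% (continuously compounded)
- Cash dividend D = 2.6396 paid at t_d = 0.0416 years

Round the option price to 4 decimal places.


Answer: Price = 11.5618

Derivation:
PV(D) = D * exp(-r * t_d) = 2.6396 * 0.99875278 = 2.63630783
S_0' = S_0 - PV(D) = 109.3000 - 2.63630783 = 106.66369217
d1 = (ln(S_0'/K) + (r + sigma^2/2)*T) / (sigma*sqrt(T)) = 3.62966646
d2 = d1 - sigma*sqrt(T) = 3.59791854
exp(-rT) = 0.99750412
N(d1) = 0.99985811; N(d2) = 0.99983961
C = S_0' * N(d1) - K * exp(-rT) * N(d2) = 106.66369217 * 0.99985811 - 95.3400 * 0.99750412 * 0.99983961 = 11.5618


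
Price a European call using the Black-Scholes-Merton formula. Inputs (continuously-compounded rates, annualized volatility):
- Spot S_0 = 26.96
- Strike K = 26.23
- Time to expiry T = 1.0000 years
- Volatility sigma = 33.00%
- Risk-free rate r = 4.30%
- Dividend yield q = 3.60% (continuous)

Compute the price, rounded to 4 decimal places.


Answer: Price = 3.8090

Derivation:
d1 = (ln(S/K) + (r - q + 0.5*sigma^2) * T) / (sigma * sqrt(T)) = 0.26939543
d2 = d1 - sigma * sqrt(T) = -0.06060457
exp(-rT) = 0.95791139; exp(-qT) = 0.96464029
C = S_0 * exp(-qT) * N(d1) - K * exp(-rT) * N(d2)
N(d1) = 0.60618730; N(d2) = 0.47583707
C = 26.9600 * 0.96464029 * 0.60618730 - 26.2300 * 0.95791139 * 0.47583707 = 3.8090


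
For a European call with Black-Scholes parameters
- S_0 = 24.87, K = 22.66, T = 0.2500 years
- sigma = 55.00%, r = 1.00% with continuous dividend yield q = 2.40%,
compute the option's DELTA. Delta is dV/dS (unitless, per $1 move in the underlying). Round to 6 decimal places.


d1 = 0.4631763717; d2 = 0.1881763717
phi(d1) = 0.3583644804; exp(-qT) = 0.9940179641; exp(-rT) = 0.9975031224
N(d1) = 0.6783810244
Delta = exp(-qT) * N(d1) = 0.9940179641 * 0.6783810244 = 0.674323

Answer: Delta = 0.674323


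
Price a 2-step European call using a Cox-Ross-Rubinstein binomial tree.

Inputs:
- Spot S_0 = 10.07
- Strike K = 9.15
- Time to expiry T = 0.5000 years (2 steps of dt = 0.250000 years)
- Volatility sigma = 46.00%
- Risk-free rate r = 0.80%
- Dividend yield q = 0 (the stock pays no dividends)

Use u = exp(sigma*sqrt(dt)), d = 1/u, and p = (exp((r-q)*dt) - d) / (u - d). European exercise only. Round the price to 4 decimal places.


Answer: Price = V(0,0) = 1.8070

Derivation:
dt = T/N = 0.250000
u = exp(sigma*sqrt(dt)) = 1.258600; d = 1/u = 0.794534
p = (exp((r-q)*dt) - d) / (u - d) = 0.447066
Discount per step: exp(-r*dt) = 0.998002
Stock lattice S(k, i) with i counting down-moves:
  k=0: S(0,0) = 10.0700
  k=1: S(1,0) = 12.6741; S(1,1) = 8.0010
  k=2: S(2,0) = 15.9516; S(2,1) = 10.0700; S(2,2) = 6.3570
Terminal payoffs V(N, i) = max(S_T - K, 0):
  V(2,0) = 6.801625; V(2,1) = 0.920000; V(2,2) = 0.000000
Backward induction: V(k, i) = exp(-r*dt) * [p * V(k+1, i) + (1-p) * V(k+1, i+1)].
  V(1,0) = exp(-r*dt) * [p*6.801625 + (1-p)*0.920000] = 3.542384
  V(1,1) = exp(-r*dt) * [p*0.920000 + (1-p)*0.000000] = 0.410479
  V(0,0) = exp(-r*dt) * [p*3.542384 + (1-p)*0.410479] = 1.807030


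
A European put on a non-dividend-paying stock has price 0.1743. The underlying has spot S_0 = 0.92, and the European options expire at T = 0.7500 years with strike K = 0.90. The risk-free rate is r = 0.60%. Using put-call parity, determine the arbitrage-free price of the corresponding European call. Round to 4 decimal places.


Answer: Call price = 0.1983

Derivation:
Put-call parity: C - P = S_0 * exp(-qT) - K * exp(-rT).
S_0 * exp(-qT) = 0.9200 * 1.00000000 = 0.92000000
K * exp(-rT) = 0.9000 * 0.99551011 = 0.89595910
C = P + S*exp(-qT) - K*exp(-rT)
C = 0.1743 + 0.92000000 - 0.89595910 = 0.1983


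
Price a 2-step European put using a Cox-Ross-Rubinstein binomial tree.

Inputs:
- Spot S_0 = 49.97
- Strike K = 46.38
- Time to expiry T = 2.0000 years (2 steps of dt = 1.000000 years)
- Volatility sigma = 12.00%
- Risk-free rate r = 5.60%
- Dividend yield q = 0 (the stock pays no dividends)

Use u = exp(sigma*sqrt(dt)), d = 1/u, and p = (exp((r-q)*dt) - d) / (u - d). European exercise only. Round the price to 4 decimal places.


Answer: Price = V(0,0) = 0.5338

Derivation:
dt = T/N = 1.000000
u = exp(sigma*sqrt(dt)) = 1.127497; d = 1/u = 0.886920
p = (exp((r-q)*dt) - d) / (u - d) = 0.709451
Discount per step: exp(-r*dt) = 0.945539
Stock lattice S(k, i) with i counting down-moves:
  k=0: S(0,0) = 49.9700
  k=1: S(1,0) = 56.3410; S(1,1) = 44.3194
  k=2: S(2,0) = 63.5243; S(2,1) = 49.9700; S(2,2) = 39.3078
Terminal payoffs V(N, i) = max(K - S_T, 0):
  V(2,0) = 0.000000; V(2,1) = 0.000000; V(2,2) = 7.072206
Backward induction: V(k, i) = exp(-r*dt) * [p * V(k+1, i) + (1-p) * V(k+1, i+1)].
  V(1,0) = exp(-r*dt) * [p*0.000000 + (1-p)*0.000000] = 0.000000
  V(1,1) = exp(-r*dt) * [p*0.000000 + (1-p)*7.072206] = 1.942913
  V(0,0) = exp(-r*dt) * [p*0.000000 + (1-p)*1.942913] = 0.533767


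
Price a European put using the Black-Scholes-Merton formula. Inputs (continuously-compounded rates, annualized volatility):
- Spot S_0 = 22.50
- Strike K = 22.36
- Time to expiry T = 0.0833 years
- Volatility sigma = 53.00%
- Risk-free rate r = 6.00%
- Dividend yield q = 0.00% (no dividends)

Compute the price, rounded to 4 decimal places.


d1 = (ln(S/K) + (r - q + 0.5*sigma^2) * T) / (sigma * sqrt(T)) = 0.14996119
d2 = d1 - sigma * sqrt(T) = -0.00300603
exp(-rT) = 0.99501447; exp(-qT) = 1.00000000
P = K * exp(-rT) * N(-d2) - S_0 * exp(-qT) * N(-d1)
N(-d1) = 0.44039762; N(-d2) = 0.50119923
P = 22.3600 * 0.99501447 * 0.50119923 - 22.5000 * 1.00000000 * 0.44039762 = 1.2420

Answer: Price = 1.2420


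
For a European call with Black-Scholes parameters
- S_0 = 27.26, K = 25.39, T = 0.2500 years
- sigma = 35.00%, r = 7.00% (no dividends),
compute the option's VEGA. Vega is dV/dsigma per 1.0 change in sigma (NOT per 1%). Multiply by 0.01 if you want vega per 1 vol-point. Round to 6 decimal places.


d1 = 0.5935858889; d2 = 0.4185858889
phi(d1) = 0.3345025966; exp(-qT) = 1.0000000000; exp(-rT) = 0.9826522357
Vega = S * exp(-qT) * phi(d1) * sqrt(T) = 27.2600 * 1.0000000000 * 0.3345025966 * 0.5000000000 = 4.559270

Answer: Vega = 4.559270


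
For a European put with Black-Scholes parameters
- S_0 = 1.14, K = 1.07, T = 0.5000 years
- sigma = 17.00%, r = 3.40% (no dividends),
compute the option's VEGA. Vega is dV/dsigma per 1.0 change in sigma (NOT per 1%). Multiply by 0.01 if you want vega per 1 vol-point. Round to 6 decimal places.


d1 = 0.7286911236; d2 = 0.6084829708
phi(d1) = 0.3059193083; exp(-qT) = 1.0000000000; exp(-rT) = 0.9831436846
Vega = S * exp(-qT) * phi(d1) * sqrt(T) = 1.1400 * 1.0000000000 * 0.3059193083 * 0.7071067812 = 0.246602

Answer: Vega = 0.246602


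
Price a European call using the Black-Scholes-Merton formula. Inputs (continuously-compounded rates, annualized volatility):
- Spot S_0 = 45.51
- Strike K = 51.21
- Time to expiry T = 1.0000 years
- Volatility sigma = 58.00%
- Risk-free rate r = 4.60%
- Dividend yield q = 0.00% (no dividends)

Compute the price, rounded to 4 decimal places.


d1 = (ln(S/K) + (r - q + 0.5*sigma^2) * T) / (sigma * sqrt(T)) = 0.16585734
d2 = d1 - sigma * sqrt(T) = -0.41414266
exp(-rT) = 0.95504196; exp(-qT) = 1.00000000
C = S_0 * exp(-qT) * N(d1) - K * exp(-rT) * N(d2)
N(d1) = 0.56586539; N(d2) = 0.33938482
C = 45.5100 * 1.00000000 * 0.56586539 - 51.2100 * 0.95504196 * 0.33938482 = 9.1540

Answer: Price = 9.1540


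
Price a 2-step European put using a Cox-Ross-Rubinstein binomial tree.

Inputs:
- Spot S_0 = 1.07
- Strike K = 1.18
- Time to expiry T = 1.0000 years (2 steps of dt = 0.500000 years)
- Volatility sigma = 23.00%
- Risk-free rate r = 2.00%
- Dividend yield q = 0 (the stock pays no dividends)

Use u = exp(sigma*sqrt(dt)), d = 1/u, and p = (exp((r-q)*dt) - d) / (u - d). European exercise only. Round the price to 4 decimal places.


dt = T/N = 0.500000
u = exp(sigma*sqrt(dt)) = 1.176607; d = 1/u = 0.849902
p = (exp((r-q)*dt) - d) / (u - d) = 0.490193
Discount per step: exp(-r*dt) = 0.990050
Stock lattice S(k, i) with i counting down-moves:
  k=0: S(0,0) = 1.0700
  k=1: S(1,0) = 1.2590; S(1,1) = 0.9094
  k=2: S(2,0) = 1.4813; S(2,1) = 1.0700; S(2,2) = 0.7729
Terminal payoffs V(N, i) = max(K - S_T, 0):
  V(2,0) = 0.000000; V(2,1) = 0.110000; V(2,2) = 0.407104
Backward induction: V(k, i) = exp(-r*dt) * [p * V(k+1, i) + (1-p) * V(k+1, i+1)].
  V(1,0) = exp(-r*dt) * [p*0.000000 + (1-p)*0.110000] = 0.055521
  V(1,1) = exp(-r*dt) * [p*0.110000 + (1-p)*0.407104] = 0.258864
  V(0,0) = exp(-r*dt) * [p*0.055521 + (1-p)*0.258864] = 0.157603

Answer: Price = V(0,0) = 0.1576


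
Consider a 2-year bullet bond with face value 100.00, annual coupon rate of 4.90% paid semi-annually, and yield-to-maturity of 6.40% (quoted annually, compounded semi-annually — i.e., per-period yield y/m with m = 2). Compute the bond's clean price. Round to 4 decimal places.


Coupon per period c = face * coupon_rate / m = 2.450000
Periods per year m = 2; per-period yield y/m = 0.032000
Number of cashflows N = 4
Cashflows (t years, CF_t, discount factor 1/(1+y/m)^(m*t), PV):
  t = 0.5000: CF_t = 2.450000, DF = 0.968992, PV = 2.374031
  t = 1.0000: CF_t = 2.450000, DF = 0.938946, PV = 2.300418
  t = 1.5000: CF_t = 2.450000, DF = 0.909831, PV = 2.229087
  t = 2.0000: CF_t = 102.450000, DF = 0.881620, PV = 90.321923
Price P = sum_t PV_t = 97.225458

Answer: Price = 97.2255


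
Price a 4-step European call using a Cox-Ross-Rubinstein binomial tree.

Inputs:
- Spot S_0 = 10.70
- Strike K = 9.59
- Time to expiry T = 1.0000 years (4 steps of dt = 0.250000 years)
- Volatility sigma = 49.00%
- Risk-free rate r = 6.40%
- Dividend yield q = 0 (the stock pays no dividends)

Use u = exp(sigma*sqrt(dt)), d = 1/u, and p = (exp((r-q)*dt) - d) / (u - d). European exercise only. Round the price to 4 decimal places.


dt = T/N = 0.250000
u = exp(sigma*sqrt(dt)) = 1.277621; d = 1/u = 0.782705
p = (exp((r-q)*dt) - d) / (u - d) = 0.471643
Discount per step: exp(-r*dt) = 0.984127
Stock lattice S(k, i) with i counting down-moves:
  k=0: S(0,0) = 10.7000
  k=1: S(1,0) = 13.6705; S(1,1) = 8.3749
  k=2: S(2,0) = 17.4658; S(2,1) = 10.7000; S(2,2) = 6.5551
  k=3: S(3,0) = 22.3147; S(3,1) = 13.6705; S(3,2) = 8.3749; S(3,3) = 5.1307
  k=4: S(4,0) = 28.5097; S(4,1) = 17.4658; S(4,2) = 10.7000; S(4,3) = 6.5551; S(4,4) = 4.0158
Terminal payoffs V(N, i) = max(S_T - K, 0):
  V(4,0) = 18.919682; V(4,1) = 7.875784; V(4,2) = 1.110000; V(4,3) = 0.000000; V(4,4) = 0.000000
Backward induction: V(k, i) = exp(-r*dt) * [p * V(k+1, i) + (1-p) * V(k+1, i+1)].
  V(3,0) = exp(-r*dt) * [p*18.919682 + (1-p)*7.875784] = 12.876876
  V(3,1) = exp(-r*dt) * [p*7.875784 + (1-p)*1.110000] = 4.232767
  V(3,2) = exp(-r*dt) * [p*1.110000 + (1-p)*0.000000] = 0.515214
  V(3,3) = exp(-r*dt) * [p*0.000000 + (1-p)*0.000000] = 0.000000
  V(2,0) = exp(-r*dt) * [p*12.876876 + (1-p)*4.232767] = 8.177805
  V(2,1) = exp(-r*dt) * [p*4.232767 + (1-p)*0.515214] = 2.232565
  V(2,2) = exp(-r*dt) * [p*0.515214 + (1-p)*0.000000] = 0.239140
  V(1,0) = exp(-r*dt) * [p*8.177805 + (1-p)*2.232565] = 4.956653
  V(1,1) = exp(-r*dt) * [p*2.232565 + (1-p)*0.239140] = 1.160606
  V(0,0) = exp(-r*dt) * [p*4.956653 + (1-p)*1.160606] = 2.904146

Answer: Price = V(0,0) = 2.9041


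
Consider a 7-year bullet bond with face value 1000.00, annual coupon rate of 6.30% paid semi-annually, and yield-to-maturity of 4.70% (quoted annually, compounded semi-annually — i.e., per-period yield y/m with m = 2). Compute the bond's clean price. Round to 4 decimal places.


Answer: Price = 1094.5064

Derivation:
Coupon per period c = face * coupon_rate / m = 31.500000
Periods per year m = 2; per-period yield y/m = 0.023500
Number of cashflows N = 14
Cashflows (t years, CF_t, discount factor 1/(1+y/m)^(m*t), PV):
  t = 0.5000: CF_t = 31.500000, DF = 0.977040, PV = 30.776746
  t = 1.0000: CF_t = 31.500000, DF = 0.954606, PV = 30.070099
  t = 1.5000: CF_t = 31.500000, DF = 0.932688, PV = 29.379677
  t = 2.0000: CF_t = 31.500000, DF = 0.911273, PV = 28.705107
  t = 2.5000: CF_t = 31.500000, DF = 0.890350, PV = 28.046025
  t = 3.0000: CF_t = 31.500000, DF = 0.869907, PV = 27.402076
  t = 3.5000: CF_t = 31.500000, DF = 0.849934, PV = 26.772913
  t = 4.0000: CF_t = 31.500000, DF = 0.830419, PV = 26.158195
  t = 4.5000: CF_t = 31.500000, DF = 0.811352, PV = 25.557592
  t = 5.0000: CF_t = 31.500000, DF = 0.792723, PV = 24.970779
  t = 5.5000: CF_t = 31.500000, DF = 0.774522, PV = 24.397439
  t = 6.0000: CF_t = 31.500000, DF = 0.756739, PV = 23.837263
  t = 6.5000: CF_t = 31.500000, DF = 0.739363, PV = 23.289949
  t = 7.0000: CF_t = 1031.500000, DF = 0.722387, PV = 745.142568
Price P = sum_t PV_t = 1094.506429


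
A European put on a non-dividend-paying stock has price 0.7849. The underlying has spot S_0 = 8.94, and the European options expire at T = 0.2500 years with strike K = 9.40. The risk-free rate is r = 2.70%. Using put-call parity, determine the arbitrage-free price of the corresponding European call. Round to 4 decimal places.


Put-call parity: C - P = S_0 * exp(-qT) - K * exp(-rT).
S_0 * exp(-qT) = 8.9400 * 1.00000000 = 8.94000000
K * exp(-rT) = 9.4000 * 0.99327273 = 9.33676366
C = P + S*exp(-qT) - K*exp(-rT)
C = 0.7849 + 8.94000000 - 9.33676366 = 0.3881

Answer: Call price = 0.3881


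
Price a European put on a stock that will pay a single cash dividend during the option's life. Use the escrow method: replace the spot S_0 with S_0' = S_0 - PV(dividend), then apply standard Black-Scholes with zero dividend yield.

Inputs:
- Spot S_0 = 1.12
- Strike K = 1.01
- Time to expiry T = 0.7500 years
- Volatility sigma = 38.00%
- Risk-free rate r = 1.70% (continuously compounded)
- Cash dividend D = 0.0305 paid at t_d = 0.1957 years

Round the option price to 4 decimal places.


PV(D) = D * exp(-r * t_d) = 0.0305 * 0.99667863 = 0.03039870
S_0' = S_0 - PV(D) = 1.1200 - 0.03039870 = 1.08960130
d1 = (ln(S_0'/K) + (r + sigma^2/2)*T) / (sigma*sqrt(T)) = 0.43380738
d2 = d1 - sigma*sqrt(T) = 0.10471773
exp(-rT) = 0.98733094
N(-d1) = 0.33221416; N(-d2) = 0.45829990
P = K * exp(-rT) * N(-d2) - S_0' * N(-d1) = 1.0100 * 0.98733094 * 0.45829990 - 1.08960130 * 0.33221416 = 0.0950

Answer: Price = 0.0950


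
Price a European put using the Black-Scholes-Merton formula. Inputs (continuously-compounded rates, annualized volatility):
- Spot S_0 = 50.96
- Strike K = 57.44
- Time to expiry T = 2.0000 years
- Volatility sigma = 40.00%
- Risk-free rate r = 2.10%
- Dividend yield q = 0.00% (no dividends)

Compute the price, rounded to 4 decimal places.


d1 = (ln(S/K) + (r - q + 0.5*sigma^2) * T) / (sigma * sqrt(T)) = 0.14548737
d2 = d1 - sigma * sqrt(T) = -0.42019805
exp(-rT) = 0.95886978; exp(-qT) = 1.00000000
P = K * exp(-rT) * N(-d2) - S_0 * exp(-qT) * N(-d1)
N(-d1) = 0.44216304; N(-d2) = 0.66282961
P = 57.4400 * 0.95886978 * 0.66282961 - 50.9600 * 1.00000000 * 0.44216304 = 13.9744

Answer: Price = 13.9744


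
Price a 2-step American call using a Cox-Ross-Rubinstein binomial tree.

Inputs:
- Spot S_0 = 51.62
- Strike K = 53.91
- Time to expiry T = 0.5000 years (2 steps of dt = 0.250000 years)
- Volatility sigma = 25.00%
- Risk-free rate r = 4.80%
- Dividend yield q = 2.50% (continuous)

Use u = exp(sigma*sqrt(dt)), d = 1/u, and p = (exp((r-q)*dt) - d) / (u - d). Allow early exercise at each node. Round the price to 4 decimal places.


Answer: Price = V(0,0) = 2.9212

Derivation:
dt = T/N = 0.250000
u = exp(sigma*sqrt(dt)) = 1.133148; d = 1/u = 0.882497
p = (exp((r-q)*dt) - d) / (u - d) = 0.491797
Discount per step: exp(-r*dt) = 0.988072
Stock lattice S(k, i) with i counting down-moves:
  k=0: S(0,0) = 51.6200
  k=1: S(1,0) = 58.4931; S(1,1) = 45.5545
  k=2: S(2,0) = 66.2814; S(2,1) = 51.6200; S(2,2) = 40.2017
Terminal payoffs V(N, i) = max(S_T - K, 0):
  V(2,0) = 12.371392; V(2,1) = 0.000000; V(2,2) = 0.000000
Backward induction: V(k, i) = exp(-r*dt) * [p * V(k+1, i) + (1-p) * V(k+1, i+1)]; then take max(V_cont, immediate exercise) for American.
  V(1,0) = exp(-r*dt) * [p*12.371392 + (1-p)*0.000000] = 6.011638; exercise = 4.583123; V(1,0) = max -> 6.011638
  V(1,1) = exp(-r*dt) * [p*0.000000 + (1-p)*0.000000] = 0.000000; exercise = 0.000000; V(1,1) = max -> 0.000000
  V(0,0) = exp(-r*dt) * [p*6.011638 + (1-p)*0.000000] = 2.921239; exercise = 0.000000; V(0,0) = max -> 2.921239


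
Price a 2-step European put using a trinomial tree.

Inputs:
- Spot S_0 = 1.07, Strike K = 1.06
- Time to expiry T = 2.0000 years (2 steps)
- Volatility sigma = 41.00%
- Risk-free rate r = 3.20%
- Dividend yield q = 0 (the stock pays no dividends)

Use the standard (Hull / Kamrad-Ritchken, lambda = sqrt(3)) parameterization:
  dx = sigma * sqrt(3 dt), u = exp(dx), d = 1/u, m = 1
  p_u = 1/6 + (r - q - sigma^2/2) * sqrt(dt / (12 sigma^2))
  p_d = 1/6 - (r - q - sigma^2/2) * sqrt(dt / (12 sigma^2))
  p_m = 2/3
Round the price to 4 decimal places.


Answer: Price = V(0,0) = 0.1669

Derivation:
dt = T/N = 1.000000; dx = sigma*sqrt(3*dt) = 0.710141
u = exp(dx) = 2.034278; d = 1/u = 0.491575
p_u = 0.130019, p_m = 0.666667, p_d = 0.203314
Discount per step: exp(-r*dt) = 0.968507
Stock lattice S(k, j) with j the centered position index:
  k=0: S(0,+0) = 1.0700
  k=1: S(1,-1) = 0.5260; S(1,+0) = 1.0700; S(1,+1) = 2.1767
  k=2: S(2,-2) = 0.2586; S(2,-1) = 0.5260; S(2,+0) = 1.0700; S(2,+1) = 2.1767; S(2,+2) = 4.4280
Terminal payoffs V(N, j) = max(K - S_T, 0):
  V(2,-2) = 0.801439; V(2,-1) = 0.534015; V(2,+0) = 0.000000; V(2,+1) = 0.000000; V(2,+2) = 0.000000
Backward induction: V(k, j) = exp(-r*dt) * [p_u * V(k+1, j+1) + p_m * V(k+1, j) + p_d * V(k+1, j-1)]
  V(1,-1) = exp(-r*dt) * [p_u*0.000000 + p_m*0.534015 + p_d*0.801439] = 0.502610
  V(1,+0) = exp(-r*dt) * [p_u*0.000000 + p_m*0.000000 + p_d*0.534015] = 0.105154
  V(1,+1) = exp(-r*dt) * [p_u*0.000000 + p_m*0.000000 + p_d*0.000000] = 0.000000
  V(0,+0) = exp(-r*dt) * [p_u*0.000000 + p_m*0.105154 + p_d*0.502610] = 0.166864


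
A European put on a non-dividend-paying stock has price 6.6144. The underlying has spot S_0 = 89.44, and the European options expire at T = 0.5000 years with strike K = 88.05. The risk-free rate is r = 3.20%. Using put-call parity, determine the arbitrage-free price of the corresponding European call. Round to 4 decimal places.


Answer: Call price = 9.4020

Derivation:
Put-call parity: C - P = S_0 * exp(-qT) - K * exp(-rT).
S_0 * exp(-qT) = 89.4400 * 1.00000000 = 89.44000000
K * exp(-rT) = 88.0500 * 0.98412732 = 86.65241053
C = P + S*exp(-qT) - K*exp(-rT)
C = 6.6144 + 89.44000000 - 86.65241053 = 9.4020


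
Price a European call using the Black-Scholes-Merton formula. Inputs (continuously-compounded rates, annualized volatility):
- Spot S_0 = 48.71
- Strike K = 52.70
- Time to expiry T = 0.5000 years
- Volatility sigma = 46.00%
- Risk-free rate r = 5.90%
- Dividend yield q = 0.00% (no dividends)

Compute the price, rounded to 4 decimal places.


Answer: Price = 5.2959

Derivation:
d1 = (ln(S/K) + (r - q + 0.5*sigma^2) * T) / (sigma * sqrt(T)) = 0.01127956
d2 = d1 - sigma * sqrt(T) = -0.31398956
exp(-rT) = 0.97093088; exp(-qT) = 1.00000000
C = S_0 * exp(-qT) * N(d1) - K * exp(-rT) * N(d2)
N(d1) = 0.50449980; N(d2) = 0.37676448
C = 48.7100 * 1.00000000 * 0.50449980 - 52.7000 * 0.97093088 * 0.37676448 = 5.2959


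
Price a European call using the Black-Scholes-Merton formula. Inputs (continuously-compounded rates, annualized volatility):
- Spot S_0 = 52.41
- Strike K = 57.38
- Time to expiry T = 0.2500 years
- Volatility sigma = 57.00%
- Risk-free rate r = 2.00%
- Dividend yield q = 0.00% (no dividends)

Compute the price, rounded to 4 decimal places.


Answer: Price = 4.1380

Derivation:
d1 = (ln(S/K) + (r - q + 0.5*sigma^2) * T) / (sigma * sqrt(T)) = -0.15784526
d2 = d1 - sigma * sqrt(T) = -0.44284526
exp(-rT) = 0.99501248; exp(-qT) = 1.00000000
C = S_0 * exp(-qT) * N(d1) - K * exp(-rT) * N(d2)
N(d1) = 0.43728937; N(d2) = 0.32893883
C = 52.4100 * 1.00000000 * 0.43728937 - 57.3800 * 0.99501248 * 0.32893883 = 4.1380


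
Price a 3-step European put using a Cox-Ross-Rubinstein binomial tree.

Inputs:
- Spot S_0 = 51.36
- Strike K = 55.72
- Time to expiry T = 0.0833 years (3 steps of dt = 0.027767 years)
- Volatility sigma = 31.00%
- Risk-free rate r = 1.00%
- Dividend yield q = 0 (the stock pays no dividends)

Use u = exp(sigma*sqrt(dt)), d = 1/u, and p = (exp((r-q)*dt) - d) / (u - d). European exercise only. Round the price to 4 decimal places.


Answer: Price = V(0,0) = 4.8124

Derivation:
dt = T/N = 0.027767
u = exp(sigma*sqrt(dt)) = 1.053014; d = 1/u = 0.949655
p = (exp((r-q)*dt) - d) / (u - d) = 0.489776
Discount per step: exp(-r*dt) = 0.999722
Stock lattice S(k, i) with i counting down-moves:
  k=0: S(0,0) = 51.3600
  k=1: S(1,0) = 54.0828; S(1,1) = 48.7743
  k=2: S(2,0) = 56.9499; S(2,1) = 51.3600; S(2,2) = 46.3188
  k=3: S(3,0) = 59.9691; S(3,1) = 54.0828; S(3,2) = 48.7743; S(3,3) = 43.9868
Terminal payoffs V(N, i) = max(K - S_T, 0):
  V(3,0) = 0.000000; V(3,1) = 1.637212; V(3,2) = 6.945710; V(3,3) = 11.733153
Backward induction: V(k, i) = exp(-r*dt) * [p * V(k+1, i) + (1-p) * V(k+1, i+1)].
  V(2,0) = exp(-r*dt) * [p*0.000000 + (1-p)*1.637212] = 0.835113
  V(2,1) = exp(-r*dt) * [p*1.637212 + (1-p)*6.945710] = 4.344531
  V(2,2) = exp(-r*dt) * [p*6.945710 + (1-p)*11.733153] = 9.385774
  V(1,0) = exp(-r*dt) * [p*0.835113 + (1-p)*4.344531] = 2.624975
  V(1,1) = exp(-r*dt) * [p*4.344531 + (1-p)*9.385774] = 6.914776
  V(0,0) = exp(-r*dt) * [p*2.624975 + (1-p)*6.914776] = 4.812399


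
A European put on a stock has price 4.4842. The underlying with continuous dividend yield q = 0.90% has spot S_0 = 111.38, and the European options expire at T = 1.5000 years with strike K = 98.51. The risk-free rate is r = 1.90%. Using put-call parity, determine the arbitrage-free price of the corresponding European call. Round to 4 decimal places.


Answer: Call price = 18.6286

Derivation:
Put-call parity: C - P = S_0 * exp(-qT) - K * exp(-rT).
S_0 * exp(-qT) = 111.3800 * 0.98659072 = 109.88647398
K * exp(-rT) = 98.5100 * 0.97190229 = 95.74209500
C = P + S*exp(-qT) - K*exp(-rT)
C = 4.4842 + 109.88647398 - 95.74209500 = 18.6286


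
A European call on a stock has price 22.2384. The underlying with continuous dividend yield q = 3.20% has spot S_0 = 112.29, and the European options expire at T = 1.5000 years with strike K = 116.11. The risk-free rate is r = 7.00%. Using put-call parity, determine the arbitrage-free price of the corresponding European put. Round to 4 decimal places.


Put-call parity: C - P = S_0 * exp(-qT) - K * exp(-rT).
S_0 * exp(-qT) = 112.2900 * 0.95313379 = 107.02739295
K * exp(-rT) = 116.1100 * 0.90032452 = 104.53668032
P = C - S*exp(-qT) + K*exp(-rT)
P = 22.2384 - 107.02739295 + 104.53668032 = 19.7477

Answer: Put price = 19.7477


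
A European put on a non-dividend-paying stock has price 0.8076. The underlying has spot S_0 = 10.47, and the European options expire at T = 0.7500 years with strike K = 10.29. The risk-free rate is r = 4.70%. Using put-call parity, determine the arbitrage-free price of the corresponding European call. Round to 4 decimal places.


Put-call parity: C - P = S_0 * exp(-qT) - K * exp(-rT).
S_0 * exp(-qT) = 10.4700 * 1.00000000 = 10.47000000
K * exp(-rT) = 10.2900 * 0.96536405 = 9.93359602
C = P + S*exp(-qT) - K*exp(-rT)
C = 0.8076 + 10.47000000 - 9.93359602 = 1.3440

Answer: Call price = 1.3440


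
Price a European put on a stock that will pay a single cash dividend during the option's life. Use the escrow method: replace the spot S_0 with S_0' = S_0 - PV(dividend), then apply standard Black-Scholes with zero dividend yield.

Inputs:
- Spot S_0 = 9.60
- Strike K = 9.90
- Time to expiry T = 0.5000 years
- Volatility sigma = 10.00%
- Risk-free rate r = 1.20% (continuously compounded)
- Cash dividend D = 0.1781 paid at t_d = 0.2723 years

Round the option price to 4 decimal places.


PV(D) = D * exp(-r * t_d) = 0.1781 * 0.99673773 = 0.17751899
S_0' = S_0 - PV(D) = 9.6000 - 0.17751899 = 9.42248101
d1 = (ln(S_0'/K) + (r + sigma^2/2)*T) / (sigma*sqrt(T)) = -0.57892708
d2 = d1 - sigma*sqrt(T) = -0.64963776
exp(-rT) = 0.99401796
N(-d1) = 0.71868081; N(-d2) = 0.74203688
P = K * exp(-rT) * N(-d2) - S_0' * N(-d1) = 9.9000 * 0.99401796 * 0.74203688 - 9.42248101 * 0.71868081 = 0.5305

Answer: Price = 0.5305


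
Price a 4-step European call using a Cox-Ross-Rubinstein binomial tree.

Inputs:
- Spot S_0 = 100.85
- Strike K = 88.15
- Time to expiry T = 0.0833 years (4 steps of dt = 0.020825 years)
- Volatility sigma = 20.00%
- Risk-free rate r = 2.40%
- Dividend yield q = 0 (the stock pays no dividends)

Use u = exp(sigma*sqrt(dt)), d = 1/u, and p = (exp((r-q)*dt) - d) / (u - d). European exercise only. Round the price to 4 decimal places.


Answer: Price = V(0,0) = 12.8761

Derivation:
dt = T/N = 0.020825
u = exp(sigma*sqrt(dt)) = 1.029282; d = 1/u = 0.971551
p = (exp((r-q)*dt) - d) / (u - d) = 0.501445
Discount per step: exp(-r*dt) = 0.999500
Stock lattice S(k, i) with i counting down-moves:
  k=0: S(0,0) = 100.8500
  k=1: S(1,0) = 103.8031; S(1,1) = 97.9809
  k=2: S(2,0) = 106.8427; S(2,1) = 100.8500; S(2,2) = 95.1934
  k=3: S(3,0) = 109.9713; S(3,1) = 103.8031; S(3,2) = 97.9809; S(3,3) = 92.4852
  k=4: S(4,0) = 113.1915; S(4,1) = 106.8427; S(4,2) = 100.8500; S(4,3) = 95.1934; S(4,4) = 89.8541
Terminal payoffs V(N, i) = max(S_T - K, 0):
  V(4,0) = 25.041517; V(4,1) = 18.692709; V(4,2) = 12.700000; V(4,3) = 7.043417; V(4,4) = 1.704106
Backward induction: V(k, i) = exp(-r*dt) * [p * V(k+1, i) + (1-p) * V(k+1, i+1)].
  V(3,0) = exp(-r*dt) * [p*25.041517 + (1-p)*18.692709] = 21.865353
  V(3,1) = exp(-r*dt) * [p*18.692709 + (1-p)*12.700000] = 15.697164
  V(3,2) = exp(-r*dt) * [p*12.700000 + (1-p)*7.043417] = 9.874943
  V(3,3) = exp(-r*dt) * [p*7.043417 + (1-p)*1.704106] = 4.379285
  V(2,0) = exp(-r*dt) * [p*21.865353 + (1-p)*15.697164] = 18.780780
  V(2,1) = exp(-r*dt) * [p*15.697164 + (1-p)*9.874943] = 12.788071
  V(2,2) = exp(-r*dt) * [p*9.874943 + (1-p)*4.379285] = 7.131487
  V(1,0) = exp(-r*dt) * [p*18.780780 + (1-p)*12.788071] = 15.785191
  V(1,1) = exp(-r*dt) * [p*12.788071 + (1-p)*7.131487] = 9.962969
  V(0,0) = exp(-r*dt) * [p*15.785191 + (1-p)*9.962969] = 12.876053


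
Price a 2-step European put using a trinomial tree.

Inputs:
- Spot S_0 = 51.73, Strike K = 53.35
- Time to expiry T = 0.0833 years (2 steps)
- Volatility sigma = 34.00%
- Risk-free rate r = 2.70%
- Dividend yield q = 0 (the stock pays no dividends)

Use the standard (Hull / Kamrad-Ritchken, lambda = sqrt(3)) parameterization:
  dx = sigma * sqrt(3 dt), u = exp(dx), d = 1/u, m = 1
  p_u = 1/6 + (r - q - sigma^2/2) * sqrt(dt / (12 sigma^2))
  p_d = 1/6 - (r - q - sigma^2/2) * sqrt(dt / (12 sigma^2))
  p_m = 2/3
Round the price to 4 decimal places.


dt = T/N = 0.041650; dx = sigma*sqrt(3*dt) = 0.120184
u = exp(dx) = 1.127704; d = 1/u = 0.886757
p_u = 0.161330, p_m = 0.666667, p_d = 0.172004
Discount per step: exp(-r*dt) = 0.998876
Stock lattice S(k, j) with j the centered position index:
  k=0: S(0,+0) = 51.7300
  k=1: S(1,-1) = 45.8719; S(1,+0) = 51.7300; S(1,+1) = 58.3362
  k=2: S(2,-2) = 40.6773; S(2,-1) = 45.8719; S(2,+0) = 51.7300; S(2,+1) = 58.3362; S(2,+2) = 65.7859
Terminal payoffs V(N, j) = max(K - S_T, 0):
  V(2,-2) = 12.672722; V(2,-1) = 7.478052; V(2,+0) = 1.620000; V(2,+1) = 0.000000; V(2,+2) = 0.000000
Backward induction: V(k, j) = exp(-r*dt) * [p_u * V(k+1, j+1) + p_m * V(k+1, j) + p_d * V(k+1, j-1)]
  V(1,-1) = exp(-r*dt) * [p_u*1.620000 + p_m*7.478052 + p_d*12.672722] = 7.418129
  V(1,+0) = exp(-r*dt) * [p_u*0.000000 + p_m*1.620000 + p_d*7.478052] = 2.363592
  V(1,+1) = exp(-r*dt) * [p_u*0.000000 + p_m*0.000000 + p_d*1.620000] = 0.278333
  V(0,+0) = exp(-r*dt) * [p_u*0.278333 + p_m*2.363592 + p_d*7.418129] = 2.893320

Answer: Price = V(0,0) = 2.8933


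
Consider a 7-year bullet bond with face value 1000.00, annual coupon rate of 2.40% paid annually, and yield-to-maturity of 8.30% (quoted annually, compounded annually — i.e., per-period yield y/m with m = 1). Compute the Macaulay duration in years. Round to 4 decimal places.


Answer: Macaulay duration = 6.4105 years

Derivation:
Coupon per period c = face * coupon_rate / m = 24.000000
Periods per year m = 1; per-period yield y/m = 0.083000
Number of cashflows N = 7
Cashflows (t years, CF_t, discount factor 1/(1+y/m)^(m*t), PV):
  t = 1.0000: CF_t = 24.000000, DF = 0.923361, PV = 22.160665
  t = 2.0000: CF_t = 24.000000, DF = 0.852596, PV = 20.462294
  t = 3.0000: CF_t = 24.000000, DF = 0.787254, PV = 18.894085
  t = 4.0000: CF_t = 24.000000, DF = 0.726919, PV = 17.446062
  t = 5.0000: CF_t = 24.000000, DF = 0.671209, PV = 16.109014
  t = 6.0000: CF_t = 24.000000, DF = 0.619768, PV = 14.874436
  t = 7.0000: CF_t = 1024.000000, DF = 0.572270, PV = 586.004243
Price P = sum_t PV_t = 695.950799
Macaulay numerator sum_t t * PV_t:
  t * PV_t at t = 1.0000: 22.160665
  t * PV_t at t = 2.0000: 40.924589
  t * PV_t at t = 3.0000: 56.682256
  t * PV_t at t = 4.0000: 69.784249
  t * PV_t at t = 5.0000: 80.545070
  t * PV_t at t = 6.0000: 89.246615
  t * PV_t at t = 7.0000: 4102.029698
Macaulay duration D = (sum_t t * PV_t) / P = 4461.373141 / 695.950799 = 6.410472


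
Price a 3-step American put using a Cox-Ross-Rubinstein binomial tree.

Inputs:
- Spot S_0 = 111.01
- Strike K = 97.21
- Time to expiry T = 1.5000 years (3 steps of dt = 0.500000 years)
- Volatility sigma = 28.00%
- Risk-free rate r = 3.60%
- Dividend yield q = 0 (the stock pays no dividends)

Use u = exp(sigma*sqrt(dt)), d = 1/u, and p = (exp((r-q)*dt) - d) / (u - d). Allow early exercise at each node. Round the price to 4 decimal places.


Answer: Price = V(0,0) = 6.9728

Derivation:
dt = T/N = 0.500000
u = exp(sigma*sqrt(dt)) = 1.218950; d = 1/u = 0.820378
p = (exp((r-q)*dt) - d) / (u - d) = 0.496234
Discount per step: exp(-r*dt) = 0.982161
Stock lattice S(k, i) with i counting down-moves:
  k=0: S(0,0) = 111.0100
  k=1: S(1,0) = 135.3156; S(1,1) = 91.0702
  k=2: S(2,0) = 164.9430; S(2,1) = 111.0100; S(2,2) = 74.7120
  k=3: S(3,0) = 201.0573; S(3,1) = 135.3156; S(3,2) = 91.0702; S(3,3) = 61.2921
Terminal payoffs V(N, i) = max(K - S_T, 0):
  V(3,0) = 0.000000; V(3,1) = 0.000000; V(3,2) = 6.139823; V(3,3) = 35.917923
Backward induction: V(k, i) = exp(-r*dt) * [p * V(k+1, i) + (1-p) * V(k+1, i+1)]; then take max(V_cont, immediate exercise) for American.
  V(2,0) = exp(-r*dt) * [p*0.000000 + (1-p)*0.000000] = 0.000000; exercise = 0.000000; V(2,0) = max -> 0.000000
  V(2,1) = exp(-r*dt) * [p*0.000000 + (1-p)*6.139823] = 3.037859; exercise = 0.000000; V(2,1) = max -> 3.037859
  V(2,2) = exp(-r*dt) * [p*6.139823 + (1-p)*35.917923] = 20.763891; exercise = 22.498017; V(2,2) = max -> 22.498017
  V(1,0) = exp(-r*dt) * [p*0.000000 + (1-p)*3.037859] = 1.503071; exercise = 0.000000; V(1,0) = max -> 1.503071
  V(1,1) = exp(-r*dt) * [p*3.037859 + (1-p)*22.498017] = 12.612156; exercise = 6.139823; V(1,1) = max -> 12.612156
  V(0,0) = exp(-r*dt) * [p*1.503071 + (1-p)*12.612156] = 6.972807; exercise = 0.000000; V(0,0) = max -> 6.972807


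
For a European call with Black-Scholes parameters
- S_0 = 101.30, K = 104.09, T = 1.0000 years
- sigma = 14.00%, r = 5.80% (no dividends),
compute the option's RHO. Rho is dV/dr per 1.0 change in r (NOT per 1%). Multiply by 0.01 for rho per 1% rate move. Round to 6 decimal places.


d1 = 0.2902178695; d2 = 0.1502178695
phi(d1) = 0.3824903943; exp(-qT) = 1.0000000000; exp(-rT) = 0.9436499474
N(d2) = 0.5597036360
Rho = K*T*exp(-rT)*N(d2) = 104.0900 * 1.0000 * 0.9436499474 * 0.5597036360 = 54.976623

Answer: Rho = 54.976623


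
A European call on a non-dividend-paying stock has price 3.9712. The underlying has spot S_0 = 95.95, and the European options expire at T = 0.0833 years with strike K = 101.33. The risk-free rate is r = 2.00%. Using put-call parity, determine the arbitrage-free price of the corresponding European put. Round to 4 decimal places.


Put-call parity: C - P = S_0 * exp(-qT) - K * exp(-rT).
S_0 * exp(-qT) = 95.9500 * 1.00000000 = 95.95000000
K * exp(-rT) = 101.3300 * 0.99833539 = 101.16132477
P = C - S*exp(-qT) + K*exp(-rT)
P = 3.9712 - 95.95000000 + 101.16132477 = 9.1825

Answer: Put price = 9.1825


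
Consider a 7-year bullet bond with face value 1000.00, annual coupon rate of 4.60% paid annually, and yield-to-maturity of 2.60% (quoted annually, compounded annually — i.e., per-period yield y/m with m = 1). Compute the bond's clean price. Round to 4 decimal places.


Coupon per period c = face * coupon_rate / m = 46.000000
Periods per year m = 1; per-period yield y/m = 0.026000
Number of cashflows N = 7
Cashflows (t years, CF_t, discount factor 1/(1+y/m)^(m*t), PV):
  t = 1.0000: CF_t = 46.000000, DF = 0.974659, PV = 44.834308
  t = 2.0000: CF_t = 46.000000, DF = 0.949960, PV = 43.698156
  t = 3.0000: CF_t = 46.000000, DF = 0.925887, PV = 42.590795
  t = 4.0000: CF_t = 46.000000, DF = 0.902424, PV = 41.511496
  t = 5.0000: CF_t = 46.000000, DF = 0.879555, PV = 40.459548
  t = 6.0000: CF_t = 46.000000, DF = 0.857266, PV = 39.434257
  t = 7.0000: CF_t = 1046.000000, DF = 0.835542, PV = 873.977313
Price P = sum_t PV_t = 1126.505874

Answer: Price = 1126.5059


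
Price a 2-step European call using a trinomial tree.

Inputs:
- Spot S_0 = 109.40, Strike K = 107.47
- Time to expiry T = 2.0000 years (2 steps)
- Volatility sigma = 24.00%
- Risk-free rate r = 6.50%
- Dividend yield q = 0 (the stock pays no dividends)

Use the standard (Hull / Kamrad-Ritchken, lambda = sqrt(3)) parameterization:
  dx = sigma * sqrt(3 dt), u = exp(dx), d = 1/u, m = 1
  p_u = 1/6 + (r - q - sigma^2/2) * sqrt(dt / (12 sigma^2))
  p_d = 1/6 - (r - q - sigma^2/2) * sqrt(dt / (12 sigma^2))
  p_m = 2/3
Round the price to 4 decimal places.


dt = T/N = 1.000000; dx = sigma*sqrt(3*dt) = 0.415692
u = exp(dx) = 1.515419; d = 1/u = 0.659883
p_u = 0.210208, p_m = 0.666667, p_d = 0.123125
Discount per step: exp(-r*dt) = 0.937067
Stock lattice S(k, j) with j the centered position index:
  k=0: S(0,+0) = 109.4000
  k=1: S(1,-1) = 72.1912; S(1,+0) = 109.4000; S(1,+1) = 165.7869
  k=2: S(2,-2) = 47.6378; S(2,-1) = 72.1912; S(2,+0) = 109.4000; S(2,+1) = 165.7869; S(2,+2) = 251.2366
Terminal payoffs V(N, j) = max(S_T - K, 0):
  V(2,-2) = 0.000000; V(2,-1) = 0.000000; V(2,+0) = 1.930000; V(2,+1) = 58.316876; V(2,+2) = 143.766638
Backward induction: V(k, j) = exp(-r*dt) * [p_u * V(k+1, j+1) + p_m * V(k+1, j) + p_d * V(k+1, j-1)]
  V(1,-1) = exp(-r*dt) * [p_u*1.930000 + p_m*0.000000 + p_d*0.000000] = 0.380171
  V(1,+0) = exp(-r*dt) * [p_u*58.316876 + p_m*1.930000 + p_d*0.000000] = 12.692925
  V(1,+1) = exp(-r*dt) * [p_u*143.766638 + p_m*58.316876 + p_d*1.930000] = 64.972995
  V(0,+0) = exp(-r*dt) * [p_u*64.972995 + p_m*12.692925 + p_d*0.380171] = 20.771632

Answer: Price = V(0,0) = 20.7716
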